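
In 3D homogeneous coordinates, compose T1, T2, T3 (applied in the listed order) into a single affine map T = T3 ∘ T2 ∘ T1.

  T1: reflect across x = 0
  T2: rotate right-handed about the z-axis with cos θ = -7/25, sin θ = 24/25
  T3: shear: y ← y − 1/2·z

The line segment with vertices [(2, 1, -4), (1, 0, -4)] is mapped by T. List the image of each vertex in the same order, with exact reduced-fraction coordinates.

image vertices: (-2/5, -1/5, -4), (7/25, 26/25, -4)

T1 reflect across x = 0: (2, 1, -4) → (-2, 1, -4); (1, 0, -4) → (-1, 0, -4)
T2 rotate right-handed about the z-axis with cos θ = -7/25, sin θ = 24/25: (-2, 1, -4) → (-2/5, -11/5, -4); (-1, 0, -4) → (7/25, -24/25, -4)
T3 shear: y ← y − 1/2·z: (-2/5, -11/5, -4) → (-2/5, -1/5, -4); (7/25, -24/25, -4) → (7/25, 26/25, -4)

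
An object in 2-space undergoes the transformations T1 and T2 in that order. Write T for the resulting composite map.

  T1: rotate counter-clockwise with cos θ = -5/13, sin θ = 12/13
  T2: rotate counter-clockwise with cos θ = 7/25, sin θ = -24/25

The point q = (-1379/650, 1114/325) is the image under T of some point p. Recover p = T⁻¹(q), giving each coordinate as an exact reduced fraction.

T1 = [-5/13 -12/13 0; 12/13 -5/13 0; 0 0 1]
T2·T1 = [253/325 -204/325 0; 204/325 253/325 0; 0 0 1]
det M = 1; M⁻¹ = [253/325 204/325 0; -204/325 253/325 0; 0 0 1]
M⁻¹ · (-1379/650, 1114/325)ᵀ = (1/2, 4)ᵀ

p = (1/2, 4)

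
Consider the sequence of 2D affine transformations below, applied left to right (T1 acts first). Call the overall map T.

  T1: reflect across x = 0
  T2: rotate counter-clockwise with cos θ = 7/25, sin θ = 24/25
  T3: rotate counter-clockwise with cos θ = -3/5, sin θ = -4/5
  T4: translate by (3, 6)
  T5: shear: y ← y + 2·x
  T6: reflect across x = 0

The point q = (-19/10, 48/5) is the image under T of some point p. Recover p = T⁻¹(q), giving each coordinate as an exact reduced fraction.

p = (1/2, -1)

T1 = [-1 0 0; 0 1 0; 0 0 1]
T2·T1 = [-7/25 -24/25 0; -24/25 7/25 0; 0 0 1]
T3·…·T1 = [-3/5 4/5 0; 4/5 3/5 0; 0 0 1]
T4·…·T1 = [-3/5 4/5 3; 4/5 3/5 6; 0 0 1]
T5·…·T1 = [-3/5 4/5 3; -2/5 11/5 12; 0 0 1]
T6·…·T1 = [3/5 -4/5 -3; -2/5 11/5 12; 0 0 1]
det M = 1; M⁻¹ = [11/5 4/5 -3; 2/5 3/5 -6; 0 0 1]
M⁻¹ · (-19/10, 48/5)ᵀ = (1/2, -1)ᵀ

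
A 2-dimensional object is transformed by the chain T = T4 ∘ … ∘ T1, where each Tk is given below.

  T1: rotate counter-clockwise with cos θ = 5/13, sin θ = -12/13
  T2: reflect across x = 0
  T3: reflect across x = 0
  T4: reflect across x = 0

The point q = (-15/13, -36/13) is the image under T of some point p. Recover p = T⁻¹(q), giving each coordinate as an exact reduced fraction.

p = (3, 0)

T1 = [5/13 12/13 0; -12/13 5/13 0; 0 0 1]
T2·T1 = [-5/13 -12/13 0; -12/13 5/13 0; 0 0 1]
T3·…·T1 = [5/13 12/13 0; -12/13 5/13 0; 0 0 1]
T4·…·T1 = [-5/13 -12/13 0; -12/13 5/13 0; 0 0 1]
det M = -1; M⁻¹ = [-5/13 -12/13 0; -12/13 5/13 0; 0 0 1]
M⁻¹ · (-15/13, -36/13)ᵀ = (3, 0)ᵀ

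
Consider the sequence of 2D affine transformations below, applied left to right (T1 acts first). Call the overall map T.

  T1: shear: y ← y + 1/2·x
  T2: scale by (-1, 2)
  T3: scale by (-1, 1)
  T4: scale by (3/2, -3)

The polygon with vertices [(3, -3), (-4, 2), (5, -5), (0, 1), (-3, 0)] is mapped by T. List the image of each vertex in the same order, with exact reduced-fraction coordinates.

image vertices: (9/2, 9), (-6, 0), (15/2, 15), (0, -6), (-9/2, 9)

T1 shear: y ← y + 1/2·x: (3, -3) → (3, -3/2); (-4, 2) → (-4, 0); (5, -5) → (5, -5/2); (0, 1) → (0, 1); (-3, 0) → (-3, -3/2)
T2 scale by (-1, 2): (3, -3/2) → (-3, -3); (-4, 0) → (4, 0); (5, -5/2) → (-5, -5); (0, 1) → (0, 2); (-3, -3/2) → (3, -3)
T3 scale by (-1, 1): (-3, -3) → (3, -3); (4, 0) → (-4, 0); (-5, -5) → (5, -5); (0, 2) → (0, 2); (3, -3) → (-3, -3)
T4 scale by (3/2, -3): (3, -3) → (9/2, 9); (-4, 0) → (-6, 0); (5, -5) → (15/2, 15); (0, 2) → (0, -6); (-3, -3) → (-9/2, 9)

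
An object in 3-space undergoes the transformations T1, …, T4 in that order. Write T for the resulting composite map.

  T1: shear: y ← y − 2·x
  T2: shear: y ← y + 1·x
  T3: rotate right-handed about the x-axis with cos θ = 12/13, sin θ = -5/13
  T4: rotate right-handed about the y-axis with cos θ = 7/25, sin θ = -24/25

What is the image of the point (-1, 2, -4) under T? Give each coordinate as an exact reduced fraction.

T(p) = (1421/325, 16/13, -753/325)

T1 shear: y ← y − 2·x: (-1, 2, -4) → (-1, 4, -4)
T2 shear: y ← y + 1·x: (-1, 4, -4) → (-1, 3, -4)
T3 rotate right-handed about the x-axis with cos θ = 12/13, sin θ = -5/13: (-1, 3, -4) → (-1, 16/13, -63/13)
T4 rotate right-handed about the y-axis with cos θ = 7/25, sin θ = -24/25: (-1, 16/13, -63/13) → (1421/325, 16/13, -753/325)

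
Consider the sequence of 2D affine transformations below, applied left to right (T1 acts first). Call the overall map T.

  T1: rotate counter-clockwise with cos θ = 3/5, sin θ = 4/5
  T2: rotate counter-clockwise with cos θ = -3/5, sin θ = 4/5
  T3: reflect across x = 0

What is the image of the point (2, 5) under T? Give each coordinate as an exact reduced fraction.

T(p) = (2, -5)

T1 rotate counter-clockwise with cos θ = 3/5, sin θ = 4/5: (2, 5) → (-14/5, 23/5)
T2 rotate counter-clockwise with cos θ = -3/5, sin θ = 4/5: (-14/5, 23/5) → (-2, -5)
T3 reflect across x = 0: (-2, -5) → (2, -5)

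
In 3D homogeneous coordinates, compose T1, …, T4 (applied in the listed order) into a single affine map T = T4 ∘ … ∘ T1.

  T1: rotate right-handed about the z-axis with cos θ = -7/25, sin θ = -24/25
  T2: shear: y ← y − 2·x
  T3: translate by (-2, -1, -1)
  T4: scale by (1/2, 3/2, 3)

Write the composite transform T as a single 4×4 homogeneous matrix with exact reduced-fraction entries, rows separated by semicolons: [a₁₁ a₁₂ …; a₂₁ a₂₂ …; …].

T1 = [-7/25 24/25 0 0; -24/25 -7/25 0 0; 0 0 1 0; 0 0 0 1]
T2·T1 = [-7/25 24/25 0 0; -2/5 -11/5 0 0; 0 0 1 0; 0 0 0 1]
T3·…·T1 = [-7/25 24/25 0 -2; -2/5 -11/5 0 -1; 0 0 1 -1; 0 0 0 1]
T4·…·T1 = [-7/50 12/25 0 -1; -3/5 -33/10 0 -3/2; 0 0 3 -3; 0 0 0 1]

T = [-7/50 12/25 0 -1; -3/5 -33/10 0 -3/2; 0 0 3 -3; 0 0 0 1]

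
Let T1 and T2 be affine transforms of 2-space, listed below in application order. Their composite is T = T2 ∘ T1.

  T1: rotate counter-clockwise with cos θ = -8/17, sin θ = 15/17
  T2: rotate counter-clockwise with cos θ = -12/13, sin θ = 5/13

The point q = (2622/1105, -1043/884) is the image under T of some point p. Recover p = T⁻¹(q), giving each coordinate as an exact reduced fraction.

T1 = [-8/17 -15/17 0; 15/17 -8/17 0; 0 0 1]
T2·T1 = [21/221 220/221 0; -220/221 21/221 0; 0 0 1]
det M = 1; M⁻¹ = [21/221 -220/221 0; 220/221 21/221 0; 0 0 1]
M⁻¹ · (2622/1105, -1043/884)ᵀ = (7/5, 9/4)ᵀ

p = (7/5, 9/4)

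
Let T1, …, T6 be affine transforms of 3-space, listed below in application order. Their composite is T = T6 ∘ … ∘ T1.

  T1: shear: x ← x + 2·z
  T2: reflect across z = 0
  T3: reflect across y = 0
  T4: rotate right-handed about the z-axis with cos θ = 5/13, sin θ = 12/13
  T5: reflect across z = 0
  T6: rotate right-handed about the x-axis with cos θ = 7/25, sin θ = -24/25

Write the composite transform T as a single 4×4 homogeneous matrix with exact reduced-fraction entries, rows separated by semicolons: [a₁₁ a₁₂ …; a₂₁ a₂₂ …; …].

T1 = [1 0 2 0; 0 1 0 0; 0 0 1 0; 0 0 0 1]
T2·T1 = [1 0 2 0; 0 1 0 0; 0 0 -1 0; 0 0 0 1]
T3·…·T1 = [1 0 2 0; 0 -1 0 0; 0 0 -1 0; 0 0 0 1]
T4·…·T1 = [5/13 12/13 10/13 0; 12/13 -5/13 24/13 0; 0 0 -1 0; 0 0 0 1]
T5·…·T1 = [5/13 12/13 10/13 0; 12/13 -5/13 24/13 0; 0 0 1 0; 0 0 0 1]
T6·…·T1 = [5/13 12/13 10/13 0; 84/325 -7/65 96/65 0; -288/325 24/65 -97/65 0; 0 0 0 1]

T = [5/13 12/13 10/13 0; 84/325 -7/65 96/65 0; -288/325 24/65 -97/65 0; 0 0 0 1]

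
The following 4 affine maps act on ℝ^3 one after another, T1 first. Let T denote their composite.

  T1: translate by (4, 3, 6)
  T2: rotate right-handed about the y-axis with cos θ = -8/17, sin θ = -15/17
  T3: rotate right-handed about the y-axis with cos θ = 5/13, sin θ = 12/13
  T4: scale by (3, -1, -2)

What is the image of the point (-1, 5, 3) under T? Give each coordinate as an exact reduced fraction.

T1 translate by (4, 3, 6): (-1, 5, 3) → (3, 8, 9)
T2 rotate right-handed about the y-axis with cos θ = -8/17, sin θ = -15/17: (3, 8, 9) → (-159/17, 8, -27/17)
T3 rotate right-handed about the y-axis with cos θ = 5/13, sin θ = 12/13: (-159/17, 8, -27/17) → (-1119/221, 8, 1773/221)
T4 scale by (3, -1, -2): (-1119/221, 8, 1773/221) → (-3357/221, -8, -3546/221)

T(p) = (-3357/221, -8, -3546/221)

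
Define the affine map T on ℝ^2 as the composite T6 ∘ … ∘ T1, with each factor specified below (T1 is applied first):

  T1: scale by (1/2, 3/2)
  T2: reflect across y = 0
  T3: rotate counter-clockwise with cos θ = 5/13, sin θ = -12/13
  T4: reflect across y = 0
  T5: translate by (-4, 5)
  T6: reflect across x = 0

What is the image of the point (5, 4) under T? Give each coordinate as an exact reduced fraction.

T(p) = (223/26, 125/13)

T1 scale by (1/2, 3/2): (5, 4) → (5/2, 6)
T2 reflect across y = 0: (5/2, 6) → (5/2, -6)
T3 rotate counter-clockwise with cos θ = 5/13, sin θ = -12/13: (5/2, -6) → (-119/26, -60/13)
T4 reflect across y = 0: (-119/26, -60/13) → (-119/26, 60/13)
T5 translate by (-4, 5): (-119/26, 60/13) → (-223/26, 125/13)
T6 reflect across x = 0: (-223/26, 125/13) → (223/26, 125/13)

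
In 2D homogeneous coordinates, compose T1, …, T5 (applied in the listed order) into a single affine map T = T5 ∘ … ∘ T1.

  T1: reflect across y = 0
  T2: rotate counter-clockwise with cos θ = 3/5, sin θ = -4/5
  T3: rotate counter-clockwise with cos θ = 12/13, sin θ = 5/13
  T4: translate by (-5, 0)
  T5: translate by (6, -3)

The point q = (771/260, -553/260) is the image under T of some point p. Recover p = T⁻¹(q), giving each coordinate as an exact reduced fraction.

p = (5/4, -7/4)

T1 = [1 0 0; 0 -1 0; 0 0 1]
T2·T1 = [3/5 -4/5 0; -4/5 -3/5 0; 0 0 1]
T3·…·T1 = [56/65 -33/65 0; -33/65 -56/65 0; 0 0 1]
T4·…·T1 = [56/65 -33/65 -5; -33/65 -56/65 0; 0 0 1]
T5·…·T1 = [56/65 -33/65 1; -33/65 -56/65 -3; 0 0 1]
det M = -1; M⁻¹ = [56/65 -33/65 -31/13; -33/65 -56/65 -27/13; 0 0 1]
M⁻¹ · (771/260, -553/260)ᵀ = (5/4, -7/4)ᵀ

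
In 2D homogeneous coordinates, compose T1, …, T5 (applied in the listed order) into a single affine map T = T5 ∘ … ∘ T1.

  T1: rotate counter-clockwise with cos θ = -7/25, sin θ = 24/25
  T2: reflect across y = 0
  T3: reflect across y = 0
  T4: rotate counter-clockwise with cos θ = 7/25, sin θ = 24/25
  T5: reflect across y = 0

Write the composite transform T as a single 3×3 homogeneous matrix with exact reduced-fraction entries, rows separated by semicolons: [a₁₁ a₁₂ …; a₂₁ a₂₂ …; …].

T1 = [-7/25 -24/25 0; 24/25 -7/25 0; 0 0 1]
T2·T1 = [-7/25 -24/25 0; -24/25 7/25 0; 0 0 1]
T3·…·T1 = [-7/25 -24/25 0; 24/25 -7/25 0; 0 0 1]
T4·…·T1 = [-1 0 0; 0 -1 0; 0 0 1]
T5·…·T1 = [-1 0 0; 0 1 0; 0 0 1]

T = [-1 0 0; 0 1 0; 0 0 1]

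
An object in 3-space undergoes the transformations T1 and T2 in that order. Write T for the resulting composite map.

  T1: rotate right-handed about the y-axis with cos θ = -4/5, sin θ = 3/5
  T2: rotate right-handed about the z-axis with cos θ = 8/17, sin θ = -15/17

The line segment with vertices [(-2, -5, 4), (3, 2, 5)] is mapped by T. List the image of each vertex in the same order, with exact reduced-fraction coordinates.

image vertices: (-43/17, -100/17, -2), (174/85, 7/17, -29/5)

T1 rotate right-handed about the y-axis with cos θ = -4/5, sin θ = 3/5: (-2, -5, 4) → (4, -5, -2); (3, 2, 5) → (3/5, 2, -29/5)
T2 rotate right-handed about the z-axis with cos θ = 8/17, sin θ = -15/17: (4, -5, -2) → (-43/17, -100/17, -2); (3/5, 2, -29/5) → (174/85, 7/17, -29/5)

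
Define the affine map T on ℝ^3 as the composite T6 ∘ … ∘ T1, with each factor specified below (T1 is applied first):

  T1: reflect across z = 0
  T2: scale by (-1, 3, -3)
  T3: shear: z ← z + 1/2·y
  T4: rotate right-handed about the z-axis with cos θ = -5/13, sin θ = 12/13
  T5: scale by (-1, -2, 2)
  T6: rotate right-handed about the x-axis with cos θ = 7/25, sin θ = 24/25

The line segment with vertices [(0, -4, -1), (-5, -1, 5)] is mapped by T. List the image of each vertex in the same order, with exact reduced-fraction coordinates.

T1 reflect across z = 0: (0, -4, -1) → (0, -4, 1); (-5, -1, 5) → (-5, -1, -5)
T2 scale by (-1, 3, -3): (0, -4, 1) → (0, -12, -3); (-5, -1, -5) → (5, -3, 15)
T3 shear: z ← z + 1/2·y: (0, -12, -3) → (0, -12, -9); (5, -3, 15) → (5, -3, 27/2)
T4 rotate right-handed about the z-axis with cos θ = -5/13, sin θ = 12/13: (0, -12, -9) → (144/13, 60/13, -9); (5, -3, 27/2) → (11/13, 75/13, 27/2)
T5 scale by (-1, -2, 2): (144/13, 60/13, -9) → (-144/13, -120/13, -18); (11/13, 75/13, 27/2) → (-11/13, -150/13, 27)
T6 rotate right-handed about the x-axis with cos θ = 7/25, sin θ = 24/25: (-144/13, -120/13, -18) → (-144/13, 4776/325, -4518/325); (-11/13, -150/13, 27) → (-11/13, -9474/325, -1143/325)

image vertices: (-144/13, 4776/325, -4518/325), (-11/13, -9474/325, -1143/325)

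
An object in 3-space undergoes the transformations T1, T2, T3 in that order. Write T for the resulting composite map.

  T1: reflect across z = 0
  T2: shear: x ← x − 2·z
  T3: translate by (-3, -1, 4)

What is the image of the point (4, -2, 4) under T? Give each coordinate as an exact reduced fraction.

T1 reflect across z = 0: (4, -2, 4) → (4, -2, -4)
T2 shear: x ← x − 2·z: (4, -2, -4) → (12, -2, -4)
T3 translate by (-3, -1, 4): (12, -2, -4) → (9, -3, 0)

T(p) = (9, -3, 0)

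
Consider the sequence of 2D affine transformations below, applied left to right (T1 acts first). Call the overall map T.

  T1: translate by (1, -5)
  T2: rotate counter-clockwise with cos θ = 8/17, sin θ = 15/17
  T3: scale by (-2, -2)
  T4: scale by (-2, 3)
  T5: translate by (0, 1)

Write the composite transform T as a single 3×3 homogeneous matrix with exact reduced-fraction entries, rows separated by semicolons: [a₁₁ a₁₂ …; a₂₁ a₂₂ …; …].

T1 = [1 0 1; 0 1 -5; 0 0 1]
T2·T1 = [8/17 -15/17 83/17; 15/17 8/17 -25/17; 0 0 1]
T3·…·T1 = [-16/17 30/17 -166/17; -30/17 -16/17 50/17; 0 0 1]
T4·…·T1 = [32/17 -60/17 332/17; -90/17 -48/17 150/17; 0 0 1]
T5·…·T1 = [32/17 -60/17 332/17; -90/17 -48/17 167/17; 0 0 1]

T = [32/17 -60/17 332/17; -90/17 -48/17 167/17; 0 0 1]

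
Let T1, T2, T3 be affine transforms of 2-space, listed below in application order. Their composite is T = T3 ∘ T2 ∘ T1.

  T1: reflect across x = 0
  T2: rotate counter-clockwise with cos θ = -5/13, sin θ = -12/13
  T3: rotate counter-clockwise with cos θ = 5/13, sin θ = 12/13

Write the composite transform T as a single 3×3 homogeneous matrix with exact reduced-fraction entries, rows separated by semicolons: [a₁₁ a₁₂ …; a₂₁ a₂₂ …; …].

T = [-119/169 120/169 0; 120/169 119/169 0; 0 0 1]

T1 = [-1 0 0; 0 1 0; 0 0 1]
T2·T1 = [5/13 12/13 0; 12/13 -5/13 0; 0 0 1]
T3·…·T1 = [-119/169 120/169 0; 120/169 119/169 0; 0 0 1]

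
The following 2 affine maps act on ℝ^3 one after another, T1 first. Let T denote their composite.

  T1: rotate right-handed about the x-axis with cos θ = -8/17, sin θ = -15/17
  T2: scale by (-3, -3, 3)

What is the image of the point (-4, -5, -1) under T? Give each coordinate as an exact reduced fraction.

T1 rotate right-handed about the x-axis with cos θ = -8/17, sin θ = -15/17: (-4, -5, -1) → (-4, 25/17, 83/17)
T2 scale by (-3, -3, 3): (-4, 25/17, 83/17) → (12, -75/17, 249/17)

T(p) = (12, -75/17, 249/17)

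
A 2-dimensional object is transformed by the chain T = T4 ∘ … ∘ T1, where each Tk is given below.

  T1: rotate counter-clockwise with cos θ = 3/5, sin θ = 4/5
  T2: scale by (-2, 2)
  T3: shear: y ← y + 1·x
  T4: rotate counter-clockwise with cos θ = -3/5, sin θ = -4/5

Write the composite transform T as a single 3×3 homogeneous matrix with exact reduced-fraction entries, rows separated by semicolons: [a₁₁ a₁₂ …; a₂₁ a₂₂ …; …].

T = [26/25 32/25 0; 18/25 -74/25 0; 0 0 1]

T1 = [3/5 -4/5 0; 4/5 3/5 0; 0 0 1]
T2·T1 = [-6/5 8/5 0; 8/5 6/5 0; 0 0 1]
T3·…·T1 = [-6/5 8/5 0; 2/5 14/5 0; 0 0 1]
T4·…·T1 = [26/25 32/25 0; 18/25 -74/25 0; 0 0 1]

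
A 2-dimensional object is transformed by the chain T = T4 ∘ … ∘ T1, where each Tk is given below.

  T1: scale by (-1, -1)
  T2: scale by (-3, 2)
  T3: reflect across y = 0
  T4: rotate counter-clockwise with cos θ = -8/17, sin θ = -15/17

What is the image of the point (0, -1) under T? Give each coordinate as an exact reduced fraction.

T(p) = (-30/17, 16/17)

T1 scale by (-1, -1): (0, -1) → (0, 1)
T2 scale by (-3, 2): (0, 1) → (0, 2)
T3 reflect across y = 0: (0, 2) → (0, -2)
T4 rotate counter-clockwise with cos θ = -8/17, sin θ = -15/17: (0, -2) → (-30/17, 16/17)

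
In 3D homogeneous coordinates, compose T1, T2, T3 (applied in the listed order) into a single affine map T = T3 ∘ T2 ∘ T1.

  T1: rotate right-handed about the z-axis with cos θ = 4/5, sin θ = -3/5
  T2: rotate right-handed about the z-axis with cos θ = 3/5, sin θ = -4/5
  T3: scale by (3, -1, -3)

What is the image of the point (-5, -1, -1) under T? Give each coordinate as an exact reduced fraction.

T(p) = (-3, -5, 3)

T1 rotate right-handed about the z-axis with cos θ = 4/5, sin θ = -3/5: (-5, -1, -1) → (-23/5, 11/5, -1)
T2 rotate right-handed about the z-axis with cos θ = 3/5, sin θ = -4/5: (-23/5, 11/5, -1) → (-1, 5, -1)
T3 scale by (3, -1, -3): (-1, 5, -1) → (-3, -5, 3)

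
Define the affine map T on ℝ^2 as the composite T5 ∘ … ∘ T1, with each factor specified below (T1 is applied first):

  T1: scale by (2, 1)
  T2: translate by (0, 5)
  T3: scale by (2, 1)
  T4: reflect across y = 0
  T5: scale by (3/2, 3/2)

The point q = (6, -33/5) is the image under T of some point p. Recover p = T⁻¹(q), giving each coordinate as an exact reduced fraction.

T1 = [2 0 0; 0 1 0; 0 0 1]
T2·T1 = [2 0 0; 0 1 5; 0 0 1]
T3·…·T1 = [4 0 0; 0 1 5; 0 0 1]
T4·…·T1 = [4 0 0; 0 -1 -5; 0 0 1]
T5·…·T1 = [6 0 0; 0 -3/2 -15/2; 0 0 1]
det M = -9; M⁻¹ = [1/6 0 0; 0 -2/3 -5; 0 0 1]
M⁻¹ · (6, -33/5)ᵀ = (1, -3/5)ᵀ

p = (1, -3/5)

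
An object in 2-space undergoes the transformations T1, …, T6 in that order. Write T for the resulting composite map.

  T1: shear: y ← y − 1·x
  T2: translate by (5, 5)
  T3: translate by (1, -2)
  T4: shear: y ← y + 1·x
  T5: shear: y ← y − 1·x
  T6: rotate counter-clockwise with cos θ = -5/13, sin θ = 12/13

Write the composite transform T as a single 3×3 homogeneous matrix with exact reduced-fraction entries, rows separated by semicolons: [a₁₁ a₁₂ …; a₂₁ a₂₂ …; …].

T1 = [1 0 0; -1 1 0; 0 0 1]
T2·T1 = [1 0 5; -1 1 5; 0 0 1]
T3·…·T1 = [1 0 6; -1 1 3; 0 0 1]
T4·…·T1 = [1 0 6; 0 1 9; 0 0 1]
T5·…·T1 = [1 0 6; -1 1 3; 0 0 1]
T6·…·T1 = [7/13 -12/13 -66/13; 17/13 -5/13 57/13; 0 0 1]

T = [7/13 -12/13 -66/13; 17/13 -5/13 57/13; 0 0 1]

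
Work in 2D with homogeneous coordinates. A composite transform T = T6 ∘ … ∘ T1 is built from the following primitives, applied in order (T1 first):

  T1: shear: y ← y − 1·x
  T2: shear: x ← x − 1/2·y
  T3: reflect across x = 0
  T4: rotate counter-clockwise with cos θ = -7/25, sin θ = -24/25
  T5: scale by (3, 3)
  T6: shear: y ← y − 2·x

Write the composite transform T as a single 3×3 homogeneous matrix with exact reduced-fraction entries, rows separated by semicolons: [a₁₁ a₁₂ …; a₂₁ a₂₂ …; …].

T = [-81/50 123/50 0; 42/5 -36/5 0; 0 0 1]

T1 = [1 0 0; -1 1 0; 0 0 1]
T2·T1 = [3/2 -1/2 0; -1 1 0; 0 0 1]
T3·…·T1 = [-3/2 1/2 0; -1 1 0; 0 0 1]
T4·…·T1 = [-27/50 41/50 0; 43/25 -19/25 0; 0 0 1]
T5·…·T1 = [-81/50 123/50 0; 129/25 -57/25 0; 0 0 1]
T6·…·T1 = [-81/50 123/50 0; 42/5 -36/5 0; 0 0 1]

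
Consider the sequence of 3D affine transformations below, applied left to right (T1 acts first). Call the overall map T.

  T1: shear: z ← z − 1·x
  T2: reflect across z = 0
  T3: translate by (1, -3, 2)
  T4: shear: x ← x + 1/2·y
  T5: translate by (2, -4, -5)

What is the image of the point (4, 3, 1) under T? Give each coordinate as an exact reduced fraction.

T1 shear: z ← z − 1·x: (4, 3, 1) → (4, 3, -3)
T2 reflect across z = 0: (4, 3, -3) → (4, 3, 3)
T3 translate by (1, -3, 2): (4, 3, 3) → (5, 0, 5)
T4 shear: x ← x + 1/2·y: (5, 0, 5) → (5, 0, 5)
T5 translate by (2, -4, -5): (5, 0, 5) → (7, -4, 0)

T(p) = (7, -4, 0)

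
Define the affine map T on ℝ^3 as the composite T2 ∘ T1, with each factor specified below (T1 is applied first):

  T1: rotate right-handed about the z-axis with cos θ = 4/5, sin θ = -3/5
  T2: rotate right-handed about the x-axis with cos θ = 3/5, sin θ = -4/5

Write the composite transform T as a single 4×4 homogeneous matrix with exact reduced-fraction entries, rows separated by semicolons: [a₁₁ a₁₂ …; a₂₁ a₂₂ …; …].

T = [4/5 3/5 0 0; -9/25 12/25 4/5 0; 12/25 -16/25 3/5 0; 0 0 0 1]

T1 = [4/5 3/5 0 0; -3/5 4/5 0 0; 0 0 1 0; 0 0 0 1]
T2·T1 = [4/5 3/5 0 0; -9/25 12/25 4/5 0; 12/25 -16/25 3/5 0; 0 0 0 1]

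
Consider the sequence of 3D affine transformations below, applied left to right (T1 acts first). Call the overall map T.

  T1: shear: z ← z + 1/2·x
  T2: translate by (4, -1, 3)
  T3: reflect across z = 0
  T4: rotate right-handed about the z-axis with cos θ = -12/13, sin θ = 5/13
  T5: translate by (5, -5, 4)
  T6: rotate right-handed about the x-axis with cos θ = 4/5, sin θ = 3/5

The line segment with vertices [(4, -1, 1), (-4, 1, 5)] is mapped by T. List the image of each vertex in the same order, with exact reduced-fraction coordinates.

T1 shear: z ← z + 1/2·x: (4, -1, 1) → (4, -1, 3); (-4, 1, 5) → (-4, 1, 3)
T2 translate by (4, -1, 3): (4, -1, 3) → (8, -2, 6); (-4, 1, 3) → (0, 0, 6)
T3 reflect across z = 0: (8, -2, 6) → (8, -2, -6); (0, 0, 6) → (0, 0, -6)
T4 rotate right-handed about the z-axis with cos θ = -12/13, sin θ = 5/13: (8, -2, -6) → (-86/13, 64/13, -6); (0, 0, -6) → (0, 0, -6)
T5 translate by (5, -5, 4): (-86/13, 64/13, -6) → (-21/13, -1/13, -2); (0, 0, -6) → (5, -5, -2)
T6 rotate right-handed about the x-axis with cos θ = 4/5, sin θ = 3/5: (-21/13, -1/13, -2) → (-21/13, 74/65, -107/65); (5, -5, -2) → (5, -14/5, -23/5)

image vertices: (-21/13, 74/65, -107/65), (5, -14/5, -23/5)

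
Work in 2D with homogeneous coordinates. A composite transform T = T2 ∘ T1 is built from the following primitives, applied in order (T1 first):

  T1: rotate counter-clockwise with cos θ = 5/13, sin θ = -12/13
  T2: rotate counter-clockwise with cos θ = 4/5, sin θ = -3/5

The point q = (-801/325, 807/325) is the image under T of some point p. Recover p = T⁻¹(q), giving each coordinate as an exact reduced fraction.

p = (-9/5, -3)

T1 = [5/13 12/13 0; -12/13 5/13 0; 0 0 1]
T2·T1 = [-16/65 63/65 0; -63/65 -16/65 0; 0 0 1]
det M = 1; M⁻¹ = [-16/65 -63/65 0; 63/65 -16/65 0; 0 0 1]
M⁻¹ · (-801/325, 807/325)ᵀ = (-9/5, -3)ᵀ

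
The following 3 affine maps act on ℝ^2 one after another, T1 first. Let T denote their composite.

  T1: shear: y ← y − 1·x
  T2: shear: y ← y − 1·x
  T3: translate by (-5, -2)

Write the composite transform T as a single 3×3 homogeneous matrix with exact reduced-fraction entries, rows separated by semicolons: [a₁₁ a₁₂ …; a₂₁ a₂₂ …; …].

T = [1 0 -5; -2 1 -2; 0 0 1]

T1 = [1 0 0; -1 1 0; 0 0 1]
T2·T1 = [1 0 0; -2 1 0; 0 0 1]
T3·…·T1 = [1 0 -5; -2 1 -2; 0 0 1]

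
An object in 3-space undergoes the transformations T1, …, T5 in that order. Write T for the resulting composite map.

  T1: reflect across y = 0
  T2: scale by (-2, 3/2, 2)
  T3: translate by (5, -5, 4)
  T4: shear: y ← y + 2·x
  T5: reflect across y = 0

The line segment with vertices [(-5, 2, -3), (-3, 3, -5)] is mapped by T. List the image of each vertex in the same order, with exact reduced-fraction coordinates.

image vertices: (15, -22, -2), (11, -25/2, -6)

T1 reflect across y = 0: (-5, 2, -3) → (-5, -2, -3); (-3, 3, -5) → (-3, -3, -5)
T2 scale by (-2, 3/2, 2): (-5, -2, -3) → (10, -3, -6); (-3, -3, -5) → (6, -9/2, -10)
T3 translate by (5, -5, 4): (10, -3, -6) → (15, -8, -2); (6, -9/2, -10) → (11, -19/2, -6)
T4 shear: y ← y + 2·x: (15, -8, -2) → (15, 22, -2); (11, -19/2, -6) → (11, 25/2, -6)
T5 reflect across y = 0: (15, 22, -2) → (15, -22, -2); (11, 25/2, -6) → (11, -25/2, -6)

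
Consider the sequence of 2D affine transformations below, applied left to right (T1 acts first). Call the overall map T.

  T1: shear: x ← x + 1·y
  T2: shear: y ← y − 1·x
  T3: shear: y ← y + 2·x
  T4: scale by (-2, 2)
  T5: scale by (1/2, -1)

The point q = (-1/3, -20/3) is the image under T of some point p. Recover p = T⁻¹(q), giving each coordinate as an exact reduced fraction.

p = (-8/3, 3)

T1 = [1 1 0; 0 1 0; 0 0 1]
T2·T1 = [1 1 0; -1 0 0; 0 0 1]
T3·…·T1 = [1 1 0; 1 2 0; 0 0 1]
T4·…·T1 = [-2 -2 0; 2 4 0; 0 0 1]
T5·…·T1 = [-1 -1 0; -2 -4 0; 0 0 1]
det M = 2; M⁻¹ = [-2 1/2 0; 1 -1/2 0; 0 0 1]
M⁻¹ · (-1/3, -20/3)ᵀ = (-8/3, 3)ᵀ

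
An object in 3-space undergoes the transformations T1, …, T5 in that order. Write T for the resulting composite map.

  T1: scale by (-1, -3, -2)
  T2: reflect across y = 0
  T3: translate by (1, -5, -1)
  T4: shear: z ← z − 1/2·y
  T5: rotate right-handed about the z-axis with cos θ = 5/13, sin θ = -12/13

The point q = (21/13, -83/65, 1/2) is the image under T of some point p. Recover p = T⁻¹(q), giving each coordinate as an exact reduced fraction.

T1 = [-1 0 0 0; 0 -3 0 0; 0 0 -2 0; 0 0 0 1]
T2·T1 = [-1 0 0 0; 0 3 0 0; 0 0 -2 0; 0 0 0 1]
T3·…·T1 = [-1 0 0 1; 0 3 0 -5; 0 0 -2 -1; 0 0 0 1]
T4·…·T1 = [-1 0 0 1; 0 3 0 -5; 0 -3/2 -2 3/2; 0 0 0 1]
T5·…·T1 = [-5/13 36/13 0 -55/13; 12/13 15/13 0 -37/13; 0 -3/2 -2 3/2; 0 0 0 1]
det M = 6; M⁻¹ = [-5/13 12/13 0 1; 4/13 5/39 0 5/3; -3/13 -5/52 -1/2 -1/2; 0 0 0 1]
M⁻¹ · (21/13, -83/65, 1/2)ᵀ = (-4/5, 2, -1)ᵀ

p = (-4/5, 2, -1)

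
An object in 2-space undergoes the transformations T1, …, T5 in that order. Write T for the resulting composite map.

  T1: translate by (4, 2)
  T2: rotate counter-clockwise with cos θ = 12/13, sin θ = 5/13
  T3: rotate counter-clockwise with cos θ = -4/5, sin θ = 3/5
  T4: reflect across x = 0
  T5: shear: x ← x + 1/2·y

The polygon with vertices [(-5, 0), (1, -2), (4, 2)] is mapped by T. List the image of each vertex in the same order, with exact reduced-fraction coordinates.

T1 translate by (4, 2): (-5, 0) → (-1, 2); (1, -2) → (5, 0); (4, 2) → (8, 4)
T2 rotate counter-clockwise with cos θ = 12/13, sin θ = 5/13: (-1, 2) → (-22/13, 19/13); (5, 0) → (60/13, 25/13); (8, 4) → (76/13, 88/13)
T3 rotate counter-clockwise with cos θ = -4/5, sin θ = 3/5: (-22/13, 19/13) → (31/65, -142/65); (60/13, 25/13) → (-63/13, 16/13); (76/13, 88/13) → (-568/65, -124/65)
T4 reflect across x = 0: (31/65, -142/65) → (-31/65, -142/65); (-63/13, 16/13) → (63/13, 16/13); (-568/65, -124/65) → (568/65, -124/65)
T5 shear: x ← x + 1/2·y: (-31/65, -142/65) → (-102/65, -142/65); (63/13, 16/13) → (71/13, 16/13); (568/65, -124/65) → (506/65, -124/65)

image vertices: (-102/65, -142/65), (71/13, 16/13), (506/65, -124/65)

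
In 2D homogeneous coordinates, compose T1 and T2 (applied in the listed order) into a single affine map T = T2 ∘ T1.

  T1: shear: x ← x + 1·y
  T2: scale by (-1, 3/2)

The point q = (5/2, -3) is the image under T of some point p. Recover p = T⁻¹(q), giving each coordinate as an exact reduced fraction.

p = (-1/2, -2)

T1 = [1 1 0; 0 1 0; 0 0 1]
T2·T1 = [-1 -1 0; 0 3/2 0; 0 0 1]
det M = -3/2; M⁻¹ = [-1 -2/3 0; 0 2/3 0; 0 0 1]
M⁻¹ · (5/2, -3)ᵀ = (-1/2, -2)ᵀ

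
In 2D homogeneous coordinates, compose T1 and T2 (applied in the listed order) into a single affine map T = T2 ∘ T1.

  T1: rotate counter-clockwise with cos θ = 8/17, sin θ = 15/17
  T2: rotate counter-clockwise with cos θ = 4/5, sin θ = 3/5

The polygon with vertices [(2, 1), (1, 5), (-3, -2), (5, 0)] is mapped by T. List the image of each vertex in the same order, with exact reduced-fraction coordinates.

T1 rotate counter-clockwise with cos θ = 8/17, sin θ = 15/17: (2, 1) → (1/17, 38/17); (1, 5) → (-67/17, 55/17); (-3, -2) → (6/17, -61/17); (5, 0) → (40/17, 75/17)
T2 rotate counter-clockwise with cos θ = 4/5, sin θ = 3/5: (1/17, 38/17) → (-22/17, 31/17); (-67/17, 55/17) → (-433/85, 19/85); (6/17, -61/17) → (207/85, -226/85); (40/17, 75/17) → (-13/17, 84/17)

image vertices: (-22/17, 31/17), (-433/85, 19/85), (207/85, -226/85), (-13/17, 84/17)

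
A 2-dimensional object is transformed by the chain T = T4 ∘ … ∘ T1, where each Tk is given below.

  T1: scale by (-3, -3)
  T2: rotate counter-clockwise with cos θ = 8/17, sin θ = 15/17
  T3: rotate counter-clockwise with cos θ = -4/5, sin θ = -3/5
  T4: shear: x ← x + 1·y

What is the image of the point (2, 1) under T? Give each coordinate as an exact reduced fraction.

T(p) = (27/17, 93/17)

T1 scale by (-3, -3): (2, 1) → (-6, -3)
T2 rotate counter-clockwise with cos θ = 8/17, sin θ = 15/17: (-6, -3) → (-3/17, -114/17)
T3 rotate counter-clockwise with cos θ = -4/5, sin θ = -3/5: (-3/17, -114/17) → (-66/17, 93/17)
T4 shear: x ← x + 1·y: (-66/17, 93/17) → (27/17, 93/17)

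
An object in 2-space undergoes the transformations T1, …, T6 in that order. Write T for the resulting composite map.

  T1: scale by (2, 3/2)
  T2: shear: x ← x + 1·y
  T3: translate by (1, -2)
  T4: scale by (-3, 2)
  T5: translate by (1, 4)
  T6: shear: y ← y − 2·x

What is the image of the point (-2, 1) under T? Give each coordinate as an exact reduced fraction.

T1 scale by (2, 3/2): (-2, 1) → (-4, 3/2)
T2 shear: x ← x + 1·y: (-4, 3/2) → (-5/2, 3/2)
T3 translate by (1, -2): (-5/2, 3/2) → (-3/2, -1/2)
T4 scale by (-3, 2): (-3/2, -1/2) → (9/2, -1)
T5 translate by (1, 4): (9/2, -1) → (11/2, 3)
T6 shear: y ← y − 2·x: (11/2, 3) → (11/2, -8)

T(p) = (11/2, -8)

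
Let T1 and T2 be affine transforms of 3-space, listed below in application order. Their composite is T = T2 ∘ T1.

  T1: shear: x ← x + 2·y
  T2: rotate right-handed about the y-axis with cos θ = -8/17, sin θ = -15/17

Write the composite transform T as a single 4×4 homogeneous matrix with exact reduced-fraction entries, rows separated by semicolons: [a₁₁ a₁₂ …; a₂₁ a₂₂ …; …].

T = [-8/17 -16/17 -15/17 0; 0 1 0 0; 15/17 30/17 -8/17 0; 0 0 0 1]

T1 = [1 2 0 0; 0 1 0 0; 0 0 1 0; 0 0 0 1]
T2·T1 = [-8/17 -16/17 -15/17 0; 0 1 0 0; 15/17 30/17 -8/17 0; 0 0 0 1]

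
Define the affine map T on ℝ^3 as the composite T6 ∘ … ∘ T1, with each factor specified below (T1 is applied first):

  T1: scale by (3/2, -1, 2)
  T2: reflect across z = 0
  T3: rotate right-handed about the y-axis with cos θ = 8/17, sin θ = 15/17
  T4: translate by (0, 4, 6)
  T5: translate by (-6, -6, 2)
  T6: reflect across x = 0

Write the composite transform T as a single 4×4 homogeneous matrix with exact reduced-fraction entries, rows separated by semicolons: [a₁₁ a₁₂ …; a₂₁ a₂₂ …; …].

T = [-12/17 0 30/17 6; 0 -1 0 -2; -45/34 0 -16/17 8; 0 0 0 1]

T1 = [3/2 0 0 0; 0 -1 0 0; 0 0 2 0; 0 0 0 1]
T2·T1 = [3/2 0 0 0; 0 -1 0 0; 0 0 -2 0; 0 0 0 1]
T3·…·T1 = [12/17 0 -30/17 0; 0 -1 0 0; -45/34 0 -16/17 0; 0 0 0 1]
T4·…·T1 = [12/17 0 -30/17 0; 0 -1 0 4; -45/34 0 -16/17 6; 0 0 0 1]
T5·…·T1 = [12/17 0 -30/17 -6; 0 -1 0 -2; -45/34 0 -16/17 8; 0 0 0 1]
T6·…·T1 = [-12/17 0 30/17 6; 0 -1 0 -2; -45/34 0 -16/17 8; 0 0 0 1]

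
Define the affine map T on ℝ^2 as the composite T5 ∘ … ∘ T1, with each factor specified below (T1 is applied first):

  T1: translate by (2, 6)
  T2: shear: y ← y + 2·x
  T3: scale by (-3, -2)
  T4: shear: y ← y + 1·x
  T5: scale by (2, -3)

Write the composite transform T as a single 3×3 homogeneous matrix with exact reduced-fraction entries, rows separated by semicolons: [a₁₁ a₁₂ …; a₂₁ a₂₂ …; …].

T1 = [1 0 2; 0 1 6; 0 0 1]
T2·T1 = [1 0 2; 2 1 10; 0 0 1]
T3·…·T1 = [-3 0 -6; -4 -2 -20; 0 0 1]
T4·…·T1 = [-3 0 -6; -7 -2 -26; 0 0 1]
T5·…·T1 = [-6 0 -12; 21 6 78; 0 0 1]

T = [-6 0 -12; 21 6 78; 0 0 1]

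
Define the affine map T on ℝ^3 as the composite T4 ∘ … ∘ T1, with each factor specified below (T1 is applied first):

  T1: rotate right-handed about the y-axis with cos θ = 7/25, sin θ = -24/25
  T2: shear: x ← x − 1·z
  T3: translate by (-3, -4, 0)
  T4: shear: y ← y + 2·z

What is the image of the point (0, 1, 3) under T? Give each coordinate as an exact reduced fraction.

T1 rotate right-handed about the y-axis with cos θ = 7/25, sin θ = -24/25: (0, 1, 3) → (-72/25, 1, 21/25)
T2 shear: x ← x − 1·z: (-72/25, 1, 21/25) → (-93/25, 1, 21/25)
T3 translate by (-3, -4, 0): (-93/25, 1, 21/25) → (-168/25, -3, 21/25)
T4 shear: y ← y + 2·z: (-168/25, -3, 21/25) → (-168/25, -33/25, 21/25)

T(p) = (-168/25, -33/25, 21/25)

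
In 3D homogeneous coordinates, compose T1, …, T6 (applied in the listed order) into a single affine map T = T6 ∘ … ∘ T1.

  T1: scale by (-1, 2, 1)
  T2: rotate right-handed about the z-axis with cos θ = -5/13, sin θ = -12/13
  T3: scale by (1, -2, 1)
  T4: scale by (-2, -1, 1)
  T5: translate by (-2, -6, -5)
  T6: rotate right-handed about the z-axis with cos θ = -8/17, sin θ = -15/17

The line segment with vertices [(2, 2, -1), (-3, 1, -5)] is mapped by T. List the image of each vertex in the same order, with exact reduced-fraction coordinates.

image vertices: (86/221, 2690/221, -6), (-2198/221, 2020/221, -10)

T1 scale by (-1, 2, 1): (2, 2, -1) → (-2, 4, -1); (-3, 1, -5) → (3, 2, -5)
T2 rotate right-handed about the z-axis with cos θ = -5/13, sin θ = -12/13: (-2, 4, -1) → (58/13, 4/13, -1); (3, 2, -5) → (9/13, -46/13, -5)
T3 scale by (1, -2, 1): (58/13, 4/13, -1) → (58/13, -8/13, -1); (9/13, -46/13, -5) → (9/13, 92/13, -5)
T4 scale by (-2, -1, 1): (58/13, -8/13, -1) → (-116/13, 8/13, -1); (9/13, 92/13, -5) → (-18/13, -92/13, -5)
T5 translate by (-2, -6, -5): (-116/13, 8/13, -1) → (-142/13, -70/13, -6); (-18/13, -92/13, -5) → (-44/13, -170/13, -10)
T6 rotate right-handed about the z-axis with cos θ = -8/17, sin θ = -15/17: (-142/13, -70/13, -6) → (86/221, 2690/221, -6); (-44/13, -170/13, -10) → (-2198/221, 2020/221, -10)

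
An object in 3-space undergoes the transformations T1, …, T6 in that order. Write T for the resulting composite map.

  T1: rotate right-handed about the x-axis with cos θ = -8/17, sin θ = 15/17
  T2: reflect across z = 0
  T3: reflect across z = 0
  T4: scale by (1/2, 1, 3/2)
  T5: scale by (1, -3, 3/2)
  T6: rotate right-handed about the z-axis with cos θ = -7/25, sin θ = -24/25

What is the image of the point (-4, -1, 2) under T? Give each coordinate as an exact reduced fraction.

T(p) = (1822/425, 354/425, -279/68)

T1 rotate right-handed about the x-axis with cos θ = -8/17, sin θ = 15/17: (-4, -1, 2) → (-4, -22/17, -31/17)
T2 reflect across z = 0: (-4, -22/17, -31/17) → (-4, -22/17, 31/17)
T3 reflect across z = 0: (-4, -22/17, 31/17) → (-4, -22/17, -31/17)
T4 scale by (1/2, 1, 3/2): (-4, -22/17, -31/17) → (-2, -22/17, -93/34)
T5 scale by (1, -3, 3/2): (-2, -22/17, -93/34) → (-2, 66/17, -279/68)
T6 rotate right-handed about the z-axis with cos θ = -7/25, sin θ = -24/25: (-2, 66/17, -279/68) → (1822/425, 354/425, -279/68)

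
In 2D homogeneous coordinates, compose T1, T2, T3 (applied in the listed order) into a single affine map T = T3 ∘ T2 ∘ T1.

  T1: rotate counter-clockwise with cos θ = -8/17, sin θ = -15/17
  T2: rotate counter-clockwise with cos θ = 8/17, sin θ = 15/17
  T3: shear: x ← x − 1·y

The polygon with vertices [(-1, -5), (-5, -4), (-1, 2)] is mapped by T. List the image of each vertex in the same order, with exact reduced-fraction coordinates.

image vertices: (-796/289, -565/289), (-2321/289, 556/289), (-243/289, 562/289)

T1 rotate counter-clockwise with cos θ = -8/17, sin θ = -15/17: (-1, -5) → (-67/17, 55/17); (-5, -4) → (-20/17, 107/17); (-1, 2) → (38/17, -1/17)
T2 rotate counter-clockwise with cos θ = 8/17, sin θ = 15/17: (-67/17, 55/17) → (-1361/289, -565/289); (-20/17, 107/17) → (-1765/289, 556/289); (38/17, -1/17) → (319/289, 562/289)
T3 shear: x ← x − 1·y: (-1361/289, -565/289) → (-796/289, -565/289); (-1765/289, 556/289) → (-2321/289, 556/289); (319/289, 562/289) → (-243/289, 562/289)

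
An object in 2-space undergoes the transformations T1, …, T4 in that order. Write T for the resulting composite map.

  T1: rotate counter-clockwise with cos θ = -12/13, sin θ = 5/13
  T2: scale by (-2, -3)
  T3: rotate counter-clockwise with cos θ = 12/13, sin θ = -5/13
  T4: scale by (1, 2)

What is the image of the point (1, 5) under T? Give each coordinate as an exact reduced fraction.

T(p) = (1713/169, 3220/169)

T1 rotate counter-clockwise with cos θ = -12/13, sin θ = 5/13: (1, 5) → (-37/13, -55/13)
T2 scale by (-2, -3): (-37/13, -55/13) → (74/13, 165/13)
T3 rotate counter-clockwise with cos θ = 12/13, sin θ = -5/13: (74/13, 165/13) → (1713/169, 1610/169)
T4 scale by (1, 2): (1713/169, 1610/169) → (1713/169, 3220/169)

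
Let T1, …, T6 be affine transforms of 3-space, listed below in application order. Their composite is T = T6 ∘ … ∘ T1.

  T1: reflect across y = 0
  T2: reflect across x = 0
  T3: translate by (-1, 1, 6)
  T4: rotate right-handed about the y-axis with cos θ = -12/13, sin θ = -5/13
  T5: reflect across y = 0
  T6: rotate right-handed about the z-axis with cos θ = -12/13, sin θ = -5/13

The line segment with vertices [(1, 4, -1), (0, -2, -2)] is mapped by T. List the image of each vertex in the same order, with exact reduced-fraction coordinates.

T1 reflect across y = 0: (1, 4, -1) → (1, -4, -1); (0, -2, -2) → (0, 2, -2)
T2 reflect across x = 0: (1, -4, -1) → (-1, -4, -1); (0, 2, -2) → (0, 2, -2)
T3 translate by (-1, 1, 6): (-1, -4, -1) → (-2, -3, 5); (0, 2, -2) → (-1, 3, 4)
T4 rotate right-handed about the y-axis with cos θ = -12/13, sin θ = -5/13: (-2, -3, 5) → (-1/13, -3, -70/13); (-1, 3, 4) → (-8/13, 3, -53/13)
T5 reflect across y = 0: (-1/13, -3, -70/13) → (-1/13, 3, -70/13); (-8/13, 3, -53/13) → (-8/13, -3, -53/13)
T6 rotate right-handed about the z-axis with cos θ = -12/13, sin θ = -5/13: (-1/13, 3, -70/13) → (207/169, -463/169, -70/13); (-8/13, -3, -53/13) → (-99/169, 508/169, -53/13)

image vertices: (207/169, -463/169, -70/13), (-99/169, 508/169, -53/13)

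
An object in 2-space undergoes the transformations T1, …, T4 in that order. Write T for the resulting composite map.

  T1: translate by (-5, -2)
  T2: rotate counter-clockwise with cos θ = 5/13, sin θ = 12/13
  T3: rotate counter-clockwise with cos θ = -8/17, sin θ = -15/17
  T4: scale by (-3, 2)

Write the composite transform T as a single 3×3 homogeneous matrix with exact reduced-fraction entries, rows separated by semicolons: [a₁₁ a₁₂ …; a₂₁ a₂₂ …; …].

T = [-420/221 -513/221 3126/221; -342/221 280/221 1150/221; 0 0 1]

T1 = [1 0 -5; 0 1 -2; 0 0 1]
T2·T1 = [5/13 -12/13 -1/13; 12/13 5/13 -70/13; 0 0 1]
T3·…·T1 = [140/221 171/221 -1042/221; -171/221 140/221 575/221; 0 0 1]
T4·…·T1 = [-420/221 -513/221 3126/221; -342/221 280/221 1150/221; 0 0 1]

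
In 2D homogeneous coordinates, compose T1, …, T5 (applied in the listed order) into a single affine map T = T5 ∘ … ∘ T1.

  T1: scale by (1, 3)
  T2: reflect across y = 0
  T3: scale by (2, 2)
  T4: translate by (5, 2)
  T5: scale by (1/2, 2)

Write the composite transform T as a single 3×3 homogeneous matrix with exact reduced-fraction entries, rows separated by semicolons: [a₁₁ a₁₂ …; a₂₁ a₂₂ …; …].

T = [1 0 5/2; 0 -12 4; 0 0 1]

T1 = [1 0 0; 0 3 0; 0 0 1]
T2·T1 = [1 0 0; 0 -3 0; 0 0 1]
T3·…·T1 = [2 0 0; 0 -6 0; 0 0 1]
T4·…·T1 = [2 0 5; 0 -6 2; 0 0 1]
T5·…·T1 = [1 0 5/2; 0 -12 4; 0 0 1]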